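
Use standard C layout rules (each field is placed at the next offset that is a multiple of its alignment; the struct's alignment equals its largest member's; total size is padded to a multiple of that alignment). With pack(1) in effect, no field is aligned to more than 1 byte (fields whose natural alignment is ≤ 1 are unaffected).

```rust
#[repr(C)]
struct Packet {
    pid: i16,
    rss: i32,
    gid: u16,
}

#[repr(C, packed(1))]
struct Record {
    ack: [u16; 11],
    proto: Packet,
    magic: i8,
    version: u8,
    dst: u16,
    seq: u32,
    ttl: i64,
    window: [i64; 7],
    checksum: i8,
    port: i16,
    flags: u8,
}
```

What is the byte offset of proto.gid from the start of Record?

30

Packet: @0: pid [2B, align 2] → 2; +2 pad (align 4); @4: rss [4B, align 4] → 8; @8: gid [2B, align 2] → 10; +2 tail pad (align 4); size 12, align 4
@0: ack [22B, align 1] → 22
@22: proto [12B, align 1] → 34
within Packet: gid at 8
22 + 8 = 30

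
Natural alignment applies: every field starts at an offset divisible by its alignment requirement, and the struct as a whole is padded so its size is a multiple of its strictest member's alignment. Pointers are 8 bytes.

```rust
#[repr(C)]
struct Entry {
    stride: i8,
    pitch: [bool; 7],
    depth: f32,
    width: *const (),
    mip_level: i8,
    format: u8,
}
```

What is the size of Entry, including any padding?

32

0..1  stride  (1B, 1-aligned)
1..8  pitch  (7B, 1-aligned)
8..12  depth  (4B, 4-aligned)
12..16  -- padding (4B)
16..24  width  (8B, 8-aligned)
24..25  mip_level  (1B, 1-aligned)
25..26  format  (1B, 1-aligned)
26..32  -- tail padding (6B)
sizeof = 32, alignof = 8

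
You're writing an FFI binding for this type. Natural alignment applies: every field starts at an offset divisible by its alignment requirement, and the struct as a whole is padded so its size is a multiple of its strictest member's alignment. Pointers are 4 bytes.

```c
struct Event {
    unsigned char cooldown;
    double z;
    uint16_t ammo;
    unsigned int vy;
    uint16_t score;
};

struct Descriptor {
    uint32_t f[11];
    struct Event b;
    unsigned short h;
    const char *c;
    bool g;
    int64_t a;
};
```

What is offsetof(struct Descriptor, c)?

Event: 0..1  cooldown  (1B, 1-aligned); 1..8  -- padding (7B); 8..16  z  (8B, 8-aligned); 16..18  ammo  (2B, 2-aligned); 18..20  -- padding (2B); 20..24  vy  (4B, 4-aligned); 24..26  score  (2B, 2-aligned); 26..32  -- tail padding (6B); sizeof = 32, alignof = 8
0..44  f  (44B, 4-aligned)
44..48  -- padding (4B)
48..80  b  (32B, 8-aligned)
80..82  h  (2B, 2-aligned)
82..84  -- padding (2B)
84..88  c  (4B, 4-aligned)

84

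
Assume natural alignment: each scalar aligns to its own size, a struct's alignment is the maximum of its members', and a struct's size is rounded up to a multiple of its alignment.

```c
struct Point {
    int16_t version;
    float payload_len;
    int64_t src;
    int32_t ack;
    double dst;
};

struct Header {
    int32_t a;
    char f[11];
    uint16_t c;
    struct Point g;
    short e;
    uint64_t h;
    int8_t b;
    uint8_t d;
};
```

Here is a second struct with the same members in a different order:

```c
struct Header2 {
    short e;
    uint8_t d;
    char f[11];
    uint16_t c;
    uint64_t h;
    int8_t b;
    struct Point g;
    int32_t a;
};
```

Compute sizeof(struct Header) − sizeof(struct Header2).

8

Point: 0..2  version  (2B, 2-aligned); 2..4  -- padding (2B); 4..8  payload_len  (4B, 4-aligned); 8..16  src  (8B, 8-aligned); 16..20  ack  (4B, 4-aligned); 20..24  -- padding (4B); 24..32  dst  (8B, 8-aligned); sizeof = 32, alignof = 8
0..4  a  (4B, 4-aligned)
4..15  f  (11B, 1-aligned)
15..16  -- padding (1B)
16..18  c  (2B, 2-aligned)
18..24  -- padding (6B)
24..56  g  (32B, 8-aligned)
56..58  e  (2B, 2-aligned)
58..64  -- padding (6B)
64..72  h  (8B, 8-aligned)
72..73  b  (1B, 1-aligned)
73..74  d  (1B, 1-aligned)
74..80  -- tail padding (6B)
sizeof = 80, alignof = 8
— Header2 —
0..2  e  (2B, 2-aligned)
2..3  d  (1B, 1-aligned)
3..14  f  (11B, 1-aligned)
14..16  c  (2B, 2-aligned)
16..24  h  (8B, 8-aligned)
24..25  b  (1B, 1-aligned)
25..32  -- padding (7B)
32..64  g  (32B, 8-aligned)
64..68  a  (4B, 4-aligned)
68..72  -- tail padding (4B)
sizeof = 72, alignof = 8
80 − 72 = 8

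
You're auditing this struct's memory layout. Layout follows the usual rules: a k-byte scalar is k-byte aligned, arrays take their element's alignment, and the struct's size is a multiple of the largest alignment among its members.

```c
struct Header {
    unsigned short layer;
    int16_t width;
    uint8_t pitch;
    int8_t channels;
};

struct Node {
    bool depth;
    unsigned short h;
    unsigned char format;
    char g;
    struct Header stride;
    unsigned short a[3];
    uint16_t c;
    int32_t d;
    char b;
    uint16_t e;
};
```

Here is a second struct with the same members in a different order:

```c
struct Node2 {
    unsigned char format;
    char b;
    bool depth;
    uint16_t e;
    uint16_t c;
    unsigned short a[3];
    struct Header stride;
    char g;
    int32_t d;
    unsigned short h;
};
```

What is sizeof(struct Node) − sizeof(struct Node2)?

Header: @0: layer [2B, align 2] → 2; @2: width [2B, align 2] → 4; @4: pitch [1B, align 1] → 5; @5: channels [1B, align 1] → 6; size 6, align 2
@0: depth [1B, align 1] → 1
+1 pad (align 2)
@2: h [2B, align 2] → 4
@4: format [1B, align 1] → 5
@5: g [1B, align 1] → 6
@6: stride [6B, align 2] → 12
@12: a [6B, align 2] → 18
@18: c [2B, align 2] → 20
@20: d [4B, align 4] → 24
@24: b [1B, align 1] → 25
+1 pad (align 2)
@26: e [2B, align 2] → 28
size 28, align 4
— Node2 —
@0: format [1B, align 1] → 1
@1: b [1B, align 1] → 2
@2: depth [1B, align 1] → 3
+1 pad (align 2)
@4: e [2B, align 2] → 6
@6: c [2B, align 2] → 8
@8: a [6B, align 2] → 14
@14: stride [6B, align 2] → 20
@20: g [1B, align 1] → 21
+3 pad (align 4)
@24: d [4B, align 4] → 28
@28: h [2B, align 2] → 30
+2 tail pad (align 4)
size 32, align 4
28 − 32 = -4

-4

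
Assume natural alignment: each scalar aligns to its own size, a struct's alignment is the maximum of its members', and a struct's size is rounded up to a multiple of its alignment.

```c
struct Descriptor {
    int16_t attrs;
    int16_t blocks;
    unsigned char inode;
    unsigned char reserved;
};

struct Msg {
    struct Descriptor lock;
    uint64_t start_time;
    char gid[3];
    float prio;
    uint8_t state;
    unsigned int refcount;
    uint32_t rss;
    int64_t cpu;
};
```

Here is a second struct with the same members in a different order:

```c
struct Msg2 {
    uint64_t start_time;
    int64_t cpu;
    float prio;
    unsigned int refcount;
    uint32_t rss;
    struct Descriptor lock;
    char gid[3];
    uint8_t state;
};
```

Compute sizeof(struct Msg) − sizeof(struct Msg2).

Descriptor: 0..2  attrs  (2B, 2-aligned); 2..4  blocks  (2B, 2-aligned); 4..5  inode  (1B, 1-aligned); 5..6  reserved  (1B, 1-aligned); sizeof = 6, alignof = 2
0..6  lock  (6B, 2-aligned)
6..8  -- padding (2B)
8..16  start_time  (8B, 8-aligned)
16..19  gid  (3B, 1-aligned)
19..20  -- padding (1B)
20..24  prio  (4B, 4-aligned)
24..25  state  (1B, 1-aligned)
25..28  -- padding (3B)
28..32  refcount  (4B, 4-aligned)
32..36  rss  (4B, 4-aligned)
36..40  -- padding (4B)
40..48  cpu  (8B, 8-aligned)
sizeof = 48, alignof = 8
— Msg2 —
0..8  start_time  (8B, 8-aligned)
8..16  cpu  (8B, 8-aligned)
16..20  prio  (4B, 4-aligned)
20..24  refcount  (4B, 4-aligned)
24..28  rss  (4B, 4-aligned)
28..34  lock  (6B, 2-aligned)
34..37  gid  (3B, 1-aligned)
37..38  state  (1B, 1-aligned)
38..40  -- tail padding (2B)
sizeof = 40, alignof = 8
48 − 40 = 8

8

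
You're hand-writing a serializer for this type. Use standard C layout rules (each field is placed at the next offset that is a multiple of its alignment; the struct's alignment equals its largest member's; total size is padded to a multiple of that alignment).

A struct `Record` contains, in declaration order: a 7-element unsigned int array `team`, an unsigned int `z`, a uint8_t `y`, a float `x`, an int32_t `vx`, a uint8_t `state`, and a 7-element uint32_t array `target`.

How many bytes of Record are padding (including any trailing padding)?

6

team at 0 (size 28, align 4) → ends 28
z at 28 (size 4, align 4) → ends 32
y at 32 (size 1, align 1) → ends 33
pad 3 to align 4 for x
x at 36 (size 4, align 4) → ends 40
vx at 40 (size 4, align 4) → ends 44
state at 44 (size 1, align 1) → ends 45
pad 3 to align 4 for target
target at 48 (size 28, align 4) → ends 76
total 76 bytes, alignment 4
data bytes 70, size 76 → padding 6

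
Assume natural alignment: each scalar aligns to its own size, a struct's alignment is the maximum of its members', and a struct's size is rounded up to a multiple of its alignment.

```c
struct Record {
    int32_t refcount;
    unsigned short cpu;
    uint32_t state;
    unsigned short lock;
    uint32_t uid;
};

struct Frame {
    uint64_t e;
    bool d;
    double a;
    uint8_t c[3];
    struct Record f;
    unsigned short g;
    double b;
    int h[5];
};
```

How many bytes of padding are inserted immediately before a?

Record: 0..4  refcount  (4B, 4-aligned); 4..6  cpu  (2B, 2-aligned); 6..8  -- padding (2B); 8..12  state  (4B, 4-aligned); 12..14  lock  (2B, 2-aligned); 14..16  -- padding (2B); 16..20  uid  (4B, 4-aligned); sizeof = 20, alignof = 4
0..8  e  (8B, 8-aligned)
8..9  d  (1B, 1-aligned)
9..16  -- padding (7B)
16..24  a  (8B, 8-aligned)

7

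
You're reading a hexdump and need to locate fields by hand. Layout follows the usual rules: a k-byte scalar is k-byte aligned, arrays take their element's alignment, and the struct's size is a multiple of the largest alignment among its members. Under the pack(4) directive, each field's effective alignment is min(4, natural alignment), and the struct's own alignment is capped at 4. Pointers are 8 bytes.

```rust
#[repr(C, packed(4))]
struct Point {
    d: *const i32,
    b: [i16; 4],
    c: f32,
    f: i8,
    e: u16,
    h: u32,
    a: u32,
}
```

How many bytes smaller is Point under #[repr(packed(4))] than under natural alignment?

0

natural layout:
  d at 0 (size 8, align 8) → ends 8
  b at 8 (size 8, align 2) → ends 16
  c at 16 (size 4, align 4) → ends 20
  f at 20 (size 1, align 1) → ends 21
  pad 1 to align 2 for e
  e at 22 (size 2, align 2) → ends 24
  h at 24 (size 4, align 4) → ends 28
  a at 28 (size 4, align 4) → ends 32
  total 32 bytes, alignment 8
packed(4) layout:
  d at 0 (size 8, align 4) → ends 8
  b at 8 (size 8, align 2) → ends 16
  c at 16 (size 4, align 4) → ends 20
  f at 20 (size 1, align 1) → ends 21
  pad 1 to align 2 for e
  e at 22 (size 2, align 2) → ends 24
  h at 24 (size 4, align 4) → ends 28
  a at 28 (size 4, align 4) → ends 32
  total 32 bytes, alignment 4
32 − 32 = 0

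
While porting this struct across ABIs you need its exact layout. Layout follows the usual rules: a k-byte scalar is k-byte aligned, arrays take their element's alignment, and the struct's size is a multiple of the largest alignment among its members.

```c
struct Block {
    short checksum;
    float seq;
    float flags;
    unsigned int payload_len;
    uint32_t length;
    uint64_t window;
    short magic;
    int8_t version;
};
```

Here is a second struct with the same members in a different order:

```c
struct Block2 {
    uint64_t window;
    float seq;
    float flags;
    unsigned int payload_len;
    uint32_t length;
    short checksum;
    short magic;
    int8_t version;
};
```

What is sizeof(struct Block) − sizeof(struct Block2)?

8

@0: checksum [2B, align 2] → 2
+2 pad (align 4)
@4: seq [4B, align 4] → 8
@8: flags [4B, align 4] → 12
@12: payload_len [4B, align 4] → 16
@16: length [4B, align 4] → 20
+4 pad (align 8)
@24: window [8B, align 8] → 32
@32: magic [2B, align 2] → 34
@34: version [1B, align 1] → 35
+5 tail pad (align 8)
size 40, align 8
— Block2 —
@0: window [8B, align 8] → 8
@8: seq [4B, align 4] → 12
@12: flags [4B, align 4] → 16
@16: payload_len [4B, align 4] → 20
@20: length [4B, align 4] → 24
@24: checksum [2B, align 2] → 26
@26: magic [2B, align 2] → 28
@28: version [1B, align 1] → 29
+3 tail pad (align 8)
size 32, align 8
40 − 32 = 8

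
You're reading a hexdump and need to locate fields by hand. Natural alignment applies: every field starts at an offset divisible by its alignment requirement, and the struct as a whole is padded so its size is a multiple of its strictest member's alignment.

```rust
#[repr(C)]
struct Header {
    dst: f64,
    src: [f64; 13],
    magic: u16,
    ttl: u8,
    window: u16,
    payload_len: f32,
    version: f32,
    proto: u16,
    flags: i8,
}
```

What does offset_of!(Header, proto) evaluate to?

dst at 0 (size 8, align 8) → ends 8
src at 8 (size 104, align 8) → ends 112
magic at 112 (size 2, align 2) → ends 114
ttl at 114 (size 1, align 1) → ends 115
pad 1 to align 2 for window
window at 116 (size 2, align 2) → ends 118
pad 2 to align 4 for payload_len
payload_len at 120 (size 4, align 4) → ends 124
version at 124 (size 4, align 4) → ends 128
proto at 128 (size 2, align 2) → ends 130

128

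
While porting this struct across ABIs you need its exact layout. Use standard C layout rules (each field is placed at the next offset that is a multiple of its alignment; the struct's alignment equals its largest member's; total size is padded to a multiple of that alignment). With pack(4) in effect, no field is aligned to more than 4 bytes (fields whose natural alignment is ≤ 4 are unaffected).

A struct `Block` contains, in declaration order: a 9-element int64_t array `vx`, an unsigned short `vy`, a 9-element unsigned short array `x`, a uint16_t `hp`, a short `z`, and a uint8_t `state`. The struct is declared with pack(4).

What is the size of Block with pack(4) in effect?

vx at 0 (size 72, align 4) → ends 72
vy at 72 (size 2, align 2) → ends 74
x at 74 (size 18, align 2) → ends 92
hp at 92 (size 2, align 2) → ends 94
z at 94 (size 2, align 2) → ends 96
state at 96 (size 1, align 1) → ends 97
tail pad 3 to reach multiple of 4
total 100 bytes, alignment 4

100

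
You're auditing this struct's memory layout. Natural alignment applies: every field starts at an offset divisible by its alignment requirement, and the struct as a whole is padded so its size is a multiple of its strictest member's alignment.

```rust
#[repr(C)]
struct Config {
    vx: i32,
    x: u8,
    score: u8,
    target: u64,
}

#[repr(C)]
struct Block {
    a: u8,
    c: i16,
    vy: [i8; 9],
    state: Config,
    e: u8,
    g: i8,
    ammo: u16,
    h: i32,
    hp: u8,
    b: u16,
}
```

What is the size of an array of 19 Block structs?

912

Config: vx at 0 (size 4, align 4) → ends 4; x at 4 (size 1, align 1) → ends 5; score at 5 (size 1, align 1) → ends 6; pad 2 to align 8 for target; target at 8 (size 8, align 8) → ends 16; total 16 bytes, alignment 8
a at 0 (size 1, align 1) → ends 1
pad 1 to align 2 for c
c at 2 (size 2, align 2) → ends 4
vy at 4 (size 9, align 1) → ends 13
pad 3 to align 8 for state
state at 16 (size 16, align 8) → ends 32
e at 32 (size 1, align 1) → ends 33
g at 33 (size 1, align 1) → ends 34
ammo at 34 (size 2, align 2) → ends 36
h at 36 (size 4, align 4) → ends 40
hp at 40 (size 1, align 1) → ends 41
pad 1 to align 2 for b
b at 42 (size 2, align 2) → ends 44
tail pad 4 to reach multiple of 8
total 48 bytes, alignment 8
array of 19: 19 × 48 = 912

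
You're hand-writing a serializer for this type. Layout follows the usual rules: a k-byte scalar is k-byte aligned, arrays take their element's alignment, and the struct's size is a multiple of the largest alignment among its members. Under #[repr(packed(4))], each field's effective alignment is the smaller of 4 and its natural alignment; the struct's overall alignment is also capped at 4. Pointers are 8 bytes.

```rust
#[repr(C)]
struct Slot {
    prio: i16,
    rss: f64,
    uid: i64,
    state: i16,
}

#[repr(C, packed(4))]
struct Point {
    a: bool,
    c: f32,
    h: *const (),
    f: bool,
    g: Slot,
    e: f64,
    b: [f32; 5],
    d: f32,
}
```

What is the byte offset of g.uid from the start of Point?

36

Slot: @0: prio [2B, align 2] → 2; +6 pad (align 8); @8: rss [8B, align 8] → 16; @16: uid [8B, align 8] → 24; @24: state [2B, align 2] → 26; +6 tail pad (align 8); size 32, align 8
@0: a [1B, align 1] → 1
+3 pad (align 4)
@4: c [4B, align 4] → 8
@8: h [8B, align 4] → 16
@16: f [1B, align 1] → 17
+3 pad (align 4)
@20: g [32B, align 4] → 52
within Slot: uid at 16
20 + 16 = 36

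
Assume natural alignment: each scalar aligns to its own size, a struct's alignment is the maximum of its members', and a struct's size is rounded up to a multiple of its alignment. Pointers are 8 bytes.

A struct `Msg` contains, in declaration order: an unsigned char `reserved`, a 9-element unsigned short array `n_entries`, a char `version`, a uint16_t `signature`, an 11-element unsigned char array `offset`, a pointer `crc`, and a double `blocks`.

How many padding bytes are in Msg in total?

7

@0: reserved [1B, align 1] → 1
+1 pad (align 2)
@2: n_entries [18B, align 2] → 20
@20: version [1B, align 1] → 21
+1 pad (align 2)
@22: signature [2B, align 2] → 24
@24: offset [11B, align 1] → 35
+5 pad (align 8)
@40: crc [8B, align 8] → 48
@48: blocks [8B, align 8] → 56
size 56, align 8
data bytes 49, size 56 → padding 7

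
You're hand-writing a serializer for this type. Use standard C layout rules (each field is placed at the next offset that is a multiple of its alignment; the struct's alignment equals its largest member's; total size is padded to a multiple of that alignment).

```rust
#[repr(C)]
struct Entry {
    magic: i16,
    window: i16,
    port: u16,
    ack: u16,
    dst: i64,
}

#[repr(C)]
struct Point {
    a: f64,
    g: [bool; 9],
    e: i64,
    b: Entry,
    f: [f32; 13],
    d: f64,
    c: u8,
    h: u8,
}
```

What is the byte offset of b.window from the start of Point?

34

Entry: 0..2  magic  (2B, 2-aligned); 2..4  window  (2B, 2-aligned); 4..6  port  (2B, 2-aligned); 6..8  ack  (2B, 2-aligned); 8..16  dst  (8B, 8-aligned); sizeof = 16, alignof = 8
0..8  a  (8B, 8-aligned)
8..17  g  (9B, 1-aligned)
17..24  -- padding (7B)
24..32  e  (8B, 8-aligned)
32..48  b  (16B, 8-aligned)
within Entry: window at 2
32 + 2 = 34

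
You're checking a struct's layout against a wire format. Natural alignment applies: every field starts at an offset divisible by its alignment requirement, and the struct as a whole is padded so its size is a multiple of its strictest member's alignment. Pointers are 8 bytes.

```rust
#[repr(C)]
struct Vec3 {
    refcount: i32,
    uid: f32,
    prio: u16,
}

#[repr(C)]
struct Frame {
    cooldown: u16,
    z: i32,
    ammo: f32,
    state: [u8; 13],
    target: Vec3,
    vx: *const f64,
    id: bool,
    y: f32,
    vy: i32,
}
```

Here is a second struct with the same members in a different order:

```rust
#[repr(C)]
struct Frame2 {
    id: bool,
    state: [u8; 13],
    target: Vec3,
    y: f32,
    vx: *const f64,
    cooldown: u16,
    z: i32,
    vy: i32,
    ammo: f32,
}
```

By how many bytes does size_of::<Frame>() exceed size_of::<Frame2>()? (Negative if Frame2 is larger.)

Vec3: 0..4  refcount  (4B, 4-aligned); 4..8  uid  (4B, 4-aligned); 8..10  prio  (2B, 2-aligned); 10..12  -- tail padding (2B); sizeof = 12, alignof = 4
0..2  cooldown  (2B, 2-aligned)
2..4  -- padding (2B)
4..8  z  (4B, 4-aligned)
8..12  ammo  (4B, 4-aligned)
12..25  state  (13B, 1-aligned)
25..28  -- padding (3B)
28..40  target  (12B, 4-aligned)
40..48  vx  (8B, 8-aligned)
48..49  id  (1B, 1-aligned)
49..52  -- padding (3B)
52..56  y  (4B, 4-aligned)
56..60  vy  (4B, 4-aligned)
60..64  -- tail padding (4B)
sizeof = 64, alignof = 8
— Frame2 —
0..1  id  (1B, 1-aligned)
1..14  state  (13B, 1-aligned)
14..16  -- padding (2B)
16..28  target  (12B, 4-aligned)
28..32  y  (4B, 4-aligned)
32..40  vx  (8B, 8-aligned)
40..42  cooldown  (2B, 2-aligned)
42..44  -- padding (2B)
44..48  z  (4B, 4-aligned)
48..52  vy  (4B, 4-aligned)
52..56  ammo  (4B, 4-aligned)
sizeof = 56, alignof = 8
64 − 56 = 8

8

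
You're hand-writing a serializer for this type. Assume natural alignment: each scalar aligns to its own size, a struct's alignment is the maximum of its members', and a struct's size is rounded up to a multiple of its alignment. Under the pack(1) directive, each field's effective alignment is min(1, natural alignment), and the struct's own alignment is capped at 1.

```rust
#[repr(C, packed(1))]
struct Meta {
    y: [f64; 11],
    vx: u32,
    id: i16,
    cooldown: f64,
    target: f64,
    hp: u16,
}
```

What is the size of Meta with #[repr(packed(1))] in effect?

y at 0 (size 88, align 1) → ends 88
vx at 88 (size 4, align 1) → ends 92
id at 92 (size 2, align 1) → ends 94
cooldown at 94 (size 8, align 1) → ends 102
target at 102 (size 8, align 1) → ends 110
hp at 110 (size 2, align 1) → ends 112
total 112 bytes, alignment 1

112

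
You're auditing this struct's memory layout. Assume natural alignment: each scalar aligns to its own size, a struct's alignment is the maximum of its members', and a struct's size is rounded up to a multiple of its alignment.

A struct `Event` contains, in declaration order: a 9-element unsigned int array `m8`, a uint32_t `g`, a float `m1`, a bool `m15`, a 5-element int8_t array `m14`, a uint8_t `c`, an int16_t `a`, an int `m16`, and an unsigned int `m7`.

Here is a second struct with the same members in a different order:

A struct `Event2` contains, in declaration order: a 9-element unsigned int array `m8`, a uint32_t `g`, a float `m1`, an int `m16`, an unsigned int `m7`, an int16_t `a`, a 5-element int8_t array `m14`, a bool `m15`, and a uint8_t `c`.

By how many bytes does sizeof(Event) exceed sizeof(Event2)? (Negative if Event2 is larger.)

0

0..36  m8  (36B, 4-aligned)
36..40  g  (4B, 4-aligned)
40..44  m1  (4B, 4-aligned)
44..45  m15  (1B, 1-aligned)
45..50  m14  (5B, 1-aligned)
50..51  c  (1B, 1-aligned)
51..52  -- padding (1B)
52..54  a  (2B, 2-aligned)
54..56  -- padding (2B)
56..60  m16  (4B, 4-aligned)
60..64  m7  (4B, 4-aligned)
sizeof = 64, alignof = 4
— Event2 —
0..36  m8  (36B, 4-aligned)
36..40  g  (4B, 4-aligned)
40..44  m1  (4B, 4-aligned)
44..48  m16  (4B, 4-aligned)
48..52  m7  (4B, 4-aligned)
52..54  a  (2B, 2-aligned)
54..59  m14  (5B, 1-aligned)
59..60  m15  (1B, 1-aligned)
60..61  c  (1B, 1-aligned)
61..64  -- tail padding (3B)
sizeof = 64, alignof = 4
64 − 64 = 0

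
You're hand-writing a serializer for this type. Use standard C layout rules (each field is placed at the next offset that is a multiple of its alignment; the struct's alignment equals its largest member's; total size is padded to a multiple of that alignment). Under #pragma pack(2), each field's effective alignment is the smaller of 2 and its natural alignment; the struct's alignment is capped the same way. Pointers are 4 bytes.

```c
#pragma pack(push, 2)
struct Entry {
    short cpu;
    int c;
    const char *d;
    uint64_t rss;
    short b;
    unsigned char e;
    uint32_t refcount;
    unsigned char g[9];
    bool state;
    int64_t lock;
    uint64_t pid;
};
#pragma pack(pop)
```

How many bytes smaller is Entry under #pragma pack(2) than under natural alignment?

12

natural layout:
  @0: cpu [2B, align 2] → 2
  +2 pad (align 4)
  @4: c [4B, align 4] → 8
  @8: d [4B, align 4] → 12
  +4 pad (align 8)
  @16: rss [8B, align 8] → 24
  @24: b [2B, align 2] → 26
  @26: e [1B, align 1] → 27
  +1 pad (align 4)
  @28: refcount [4B, align 4] → 32
  @32: g [9B, align 1] → 41
  @41: state [1B, align 1] → 42
  +6 pad (align 8)
  @48: lock [8B, align 8] → 56
  @56: pid [8B, align 8] → 64
  size 64, align 8
packed(2) layout:
  @0: cpu [2B, align 2] → 2
  @2: c [4B, align 2] → 6
  @6: d [4B, align 2] → 10
  @10: rss [8B, align 2] → 18
  @18: b [2B, align 2] → 20
  @20: e [1B, align 1] → 21
  +1 pad (align 2)
  @22: refcount [4B, align 2] → 26
  @26: g [9B, align 1] → 35
  @35: state [1B, align 1] → 36
  @36: lock [8B, align 2] → 44
  @44: pid [8B, align 2] → 52
  size 52, align 2
64 − 52 = 12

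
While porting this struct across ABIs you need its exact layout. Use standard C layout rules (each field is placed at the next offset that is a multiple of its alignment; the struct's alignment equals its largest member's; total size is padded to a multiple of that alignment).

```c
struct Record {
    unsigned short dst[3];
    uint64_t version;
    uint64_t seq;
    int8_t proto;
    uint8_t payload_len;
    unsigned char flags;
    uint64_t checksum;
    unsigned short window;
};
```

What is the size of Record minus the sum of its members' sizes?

13

@0: dst [6B, align 2] → 6
+2 pad (align 8)
@8: version [8B, align 8] → 16
@16: seq [8B, align 8] → 24
@24: proto [1B, align 1] → 25
@25: payload_len [1B, align 1] → 26
@26: flags [1B, align 1] → 27
+5 pad (align 8)
@32: checksum [8B, align 8] → 40
@40: window [2B, align 2] → 42
+6 tail pad (align 8)
size 48, align 8
data bytes 35, size 48 → padding 13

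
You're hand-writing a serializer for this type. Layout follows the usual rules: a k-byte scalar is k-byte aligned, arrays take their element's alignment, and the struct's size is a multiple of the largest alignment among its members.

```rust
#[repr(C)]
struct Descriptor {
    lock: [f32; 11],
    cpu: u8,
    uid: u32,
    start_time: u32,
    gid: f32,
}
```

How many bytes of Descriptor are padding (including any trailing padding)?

3

0..44  lock  (44B, 4-aligned)
44..45  cpu  (1B, 1-aligned)
45..48  -- padding (3B)
48..52  uid  (4B, 4-aligned)
52..56  start_time  (4B, 4-aligned)
56..60  gid  (4B, 4-aligned)
sizeof = 60, alignof = 4
data bytes 57, size 60 → padding 3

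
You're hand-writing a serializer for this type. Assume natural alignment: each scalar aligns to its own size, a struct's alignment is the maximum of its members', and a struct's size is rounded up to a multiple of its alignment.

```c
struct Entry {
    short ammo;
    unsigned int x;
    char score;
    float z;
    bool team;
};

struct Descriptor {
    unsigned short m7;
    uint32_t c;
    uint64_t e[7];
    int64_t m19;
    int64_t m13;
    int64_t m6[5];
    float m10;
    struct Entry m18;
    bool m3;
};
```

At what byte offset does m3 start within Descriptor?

144

Entry: @0: ammo [2B, align 2] → 2; +2 pad (align 4); @4: x [4B, align 4] → 8; @8: score [1B, align 1] → 9; +3 pad (align 4); @12: z [4B, align 4] → 16; @16: team [1B, align 1] → 17; +3 tail pad (align 4); size 20, align 4
@0: m7 [2B, align 2] → 2
+2 pad (align 4)
@4: c [4B, align 4] → 8
@8: e [56B, align 8] → 64
@64: m19 [8B, align 8] → 72
@72: m13 [8B, align 8] → 80
@80: m6 [40B, align 8] → 120
@120: m10 [4B, align 4] → 124
@124: m18 [20B, align 4] → 144
@144: m3 [1B, align 1] → 145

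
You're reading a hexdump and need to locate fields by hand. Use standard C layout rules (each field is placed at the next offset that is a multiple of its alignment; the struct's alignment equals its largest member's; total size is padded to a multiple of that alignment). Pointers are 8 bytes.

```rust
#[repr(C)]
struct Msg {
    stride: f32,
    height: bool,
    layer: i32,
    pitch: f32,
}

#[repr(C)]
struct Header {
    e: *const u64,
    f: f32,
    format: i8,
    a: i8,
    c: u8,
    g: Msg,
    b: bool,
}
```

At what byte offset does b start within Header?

Msg: @0: stride [4B, align 4] → 4; @4: height [1B, align 1] → 5; +3 pad (align 4); @8: layer [4B, align 4] → 12; @12: pitch [4B, align 4] → 16; size 16, align 4
@0: e [8B, align 8] → 8
@8: f [4B, align 4] → 12
@12: format [1B, align 1] → 13
@13: a [1B, align 1] → 14
@14: c [1B, align 1] → 15
+1 pad (align 4)
@16: g [16B, align 4] → 32
@32: b [1B, align 1] → 33

32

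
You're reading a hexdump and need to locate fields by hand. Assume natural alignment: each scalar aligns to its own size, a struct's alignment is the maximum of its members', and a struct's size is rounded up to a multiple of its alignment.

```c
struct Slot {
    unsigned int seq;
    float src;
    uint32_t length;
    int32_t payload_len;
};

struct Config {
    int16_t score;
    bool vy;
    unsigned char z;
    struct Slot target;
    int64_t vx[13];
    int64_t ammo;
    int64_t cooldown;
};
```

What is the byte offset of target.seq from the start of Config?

4

Slot: 0..4  seq  (4B, 4-aligned); 4..8  src  (4B, 4-aligned); 8..12  length  (4B, 4-aligned); 12..16  payload_len  (4B, 4-aligned); sizeof = 16, alignof = 4
0..2  score  (2B, 2-aligned)
2..3  vy  (1B, 1-aligned)
3..4  z  (1B, 1-aligned)
4..20  target  (16B, 4-aligned)
within Slot: seq at 0
4 + 0 = 4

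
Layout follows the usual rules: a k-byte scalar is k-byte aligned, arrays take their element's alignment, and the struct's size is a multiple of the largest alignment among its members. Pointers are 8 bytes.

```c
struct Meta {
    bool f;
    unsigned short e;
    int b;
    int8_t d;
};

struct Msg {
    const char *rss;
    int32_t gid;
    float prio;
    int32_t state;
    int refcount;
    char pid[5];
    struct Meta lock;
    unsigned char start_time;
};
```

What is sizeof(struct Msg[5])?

240

Meta: f at 0 (size 1, align 1) → ends 1; pad 1 to align 2 for e; e at 2 (size 2, align 2) → ends 4; b at 4 (size 4, align 4) → ends 8; d at 8 (size 1, align 1) → ends 9; tail pad 3 to reach multiple of 4; total 12 bytes, alignment 4
rss at 0 (size 8, align 8) → ends 8
gid at 8 (size 4, align 4) → ends 12
prio at 12 (size 4, align 4) → ends 16
state at 16 (size 4, align 4) → ends 20
refcount at 20 (size 4, align 4) → ends 24
pid at 24 (size 5, align 1) → ends 29
pad 3 to align 4 for lock
lock at 32 (size 12, align 4) → ends 44
start_time at 44 (size 1, align 1) → ends 45
tail pad 3 to reach multiple of 8
total 48 bytes, alignment 8
array of 5: 5 × 48 = 240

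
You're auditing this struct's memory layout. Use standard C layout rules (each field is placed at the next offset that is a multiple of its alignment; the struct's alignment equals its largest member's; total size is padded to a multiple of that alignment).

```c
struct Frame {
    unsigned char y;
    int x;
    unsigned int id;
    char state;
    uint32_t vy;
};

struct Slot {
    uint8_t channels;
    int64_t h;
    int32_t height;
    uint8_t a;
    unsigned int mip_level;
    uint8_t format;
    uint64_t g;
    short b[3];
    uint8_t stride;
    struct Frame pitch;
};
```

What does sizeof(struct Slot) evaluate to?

Frame: @0: y [1B, align 1] → 1; +3 pad (align 4); @4: x [4B, align 4] → 8; @8: id [4B, align 4] → 12; @12: state [1B, align 1] → 13; +3 pad (align 4); @16: vy [4B, align 4] → 20; size 20, align 4
@0: channels [1B, align 1] → 1
+7 pad (align 8)
@8: h [8B, align 8] → 16
@16: height [4B, align 4] → 20
@20: a [1B, align 1] → 21
+3 pad (align 4)
@24: mip_level [4B, align 4] → 28
@28: format [1B, align 1] → 29
+3 pad (align 8)
@32: g [8B, align 8] → 40
@40: b [6B, align 2] → 46
@46: stride [1B, align 1] → 47
+1 pad (align 4)
@48: pitch [20B, align 4] → 68
+4 tail pad (align 8)
size 72, align 8

72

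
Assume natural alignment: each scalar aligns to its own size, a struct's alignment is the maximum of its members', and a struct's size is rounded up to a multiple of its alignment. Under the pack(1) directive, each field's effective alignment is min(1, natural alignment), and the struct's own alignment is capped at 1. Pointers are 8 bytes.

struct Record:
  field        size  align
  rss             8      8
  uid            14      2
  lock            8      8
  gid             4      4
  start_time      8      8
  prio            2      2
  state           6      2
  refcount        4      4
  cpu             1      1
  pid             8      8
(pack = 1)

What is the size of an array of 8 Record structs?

504

0..8  rss  (8B, 1-aligned)
8..22  uid  (14B, 1-aligned)
22..30  lock  (8B, 1-aligned)
30..34  gid  (4B, 1-aligned)
34..42  start_time  (8B, 1-aligned)
42..44  prio  (2B, 1-aligned)
44..50  state  (6B, 1-aligned)
50..54  refcount  (4B, 1-aligned)
54..55  cpu  (1B, 1-aligned)
55..63  pid  (8B, 1-aligned)
sizeof = 63, alignof = 1
array of 8: 8 × 63 = 504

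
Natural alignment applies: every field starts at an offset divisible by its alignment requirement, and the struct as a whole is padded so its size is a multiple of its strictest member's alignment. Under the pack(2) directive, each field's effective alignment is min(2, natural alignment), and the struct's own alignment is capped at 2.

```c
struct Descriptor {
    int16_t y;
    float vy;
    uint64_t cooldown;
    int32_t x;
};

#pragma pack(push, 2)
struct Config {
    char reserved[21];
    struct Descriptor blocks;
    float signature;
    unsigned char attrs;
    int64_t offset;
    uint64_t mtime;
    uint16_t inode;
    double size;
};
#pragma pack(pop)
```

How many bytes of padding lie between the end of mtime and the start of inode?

Descriptor: @0: y [2B, align 2] → 2; +2 pad (align 4); @4: vy [4B, align 4] → 8; @8: cooldown [8B, align 8] → 16; @16: x [4B, align 4] → 20; +4 tail pad (align 8); size 24, align 8
@0: reserved [21B, align 1] → 21
+1 pad (align 2)
@22: blocks [24B, align 2] → 46
@46: signature [4B, align 2] → 50
@50: attrs [1B, align 1] → 51
+1 pad (align 2)
@52: offset [8B, align 2] → 60
@60: mtime [8B, align 2] → 68
@68: inode [2B, align 2] → 70

0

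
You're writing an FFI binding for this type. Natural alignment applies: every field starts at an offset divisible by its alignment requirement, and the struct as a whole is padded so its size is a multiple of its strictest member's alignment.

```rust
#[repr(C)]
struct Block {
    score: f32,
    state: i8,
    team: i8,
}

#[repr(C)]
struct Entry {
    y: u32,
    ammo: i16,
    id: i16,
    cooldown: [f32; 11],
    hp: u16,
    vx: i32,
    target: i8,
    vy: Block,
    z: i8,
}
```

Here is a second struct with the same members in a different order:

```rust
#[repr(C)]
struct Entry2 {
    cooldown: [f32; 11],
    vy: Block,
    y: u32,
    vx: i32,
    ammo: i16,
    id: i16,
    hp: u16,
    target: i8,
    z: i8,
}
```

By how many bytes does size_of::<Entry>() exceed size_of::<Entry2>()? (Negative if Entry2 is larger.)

8

Block: score at 0 (size 4, align 4) → ends 4; state at 4 (size 1, align 1) → ends 5; team at 5 (size 1, align 1) → ends 6; tail pad 2 to reach multiple of 4; total 8 bytes, alignment 4
y at 0 (size 4, align 4) → ends 4
ammo at 4 (size 2, align 2) → ends 6
id at 6 (size 2, align 2) → ends 8
cooldown at 8 (size 44, align 4) → ends 52
hp at 52 (size 2, align 2) → ends 54
pad 2 to align 4 for vx
vx at 56 (size 4, align 4) → ends 60
target at 60 (size 1, align 1) → ends 61
pad 3 to align 4 for vy
vy at 64 (size 8, align 4) → ends 72
z at 72 (size 1, align 1) → ends 73
tail pad 3 to reach multiple of 4
total 76 bytes, alignment 4
— Entry2 —
cooldown at 0 (size 44, align 4) → ends 44
vy at 44 (size 8, align 4) → ends 52
y at 52 (size 4, align 4) → ends 56
vx at 56 (size 4, align 4) → ends 60
ammo at 60 (size 2, align 2) → ends 62
id at 62 (size 2, align 2) → ends 64
hp at 64 (size 2, align 2) → ends 66
target at 66 (size 1, align 1) → ends 67
z at 67 (size 1, align 1) → ends 68
total 68 bytes, alignment 4
76 − 68 = 8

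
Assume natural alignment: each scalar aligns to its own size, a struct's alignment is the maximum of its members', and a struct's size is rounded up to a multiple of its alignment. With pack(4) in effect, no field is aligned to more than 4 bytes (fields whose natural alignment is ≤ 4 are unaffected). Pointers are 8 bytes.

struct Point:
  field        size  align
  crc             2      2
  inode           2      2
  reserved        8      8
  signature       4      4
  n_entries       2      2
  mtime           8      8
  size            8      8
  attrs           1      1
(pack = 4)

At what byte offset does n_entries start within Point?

16

crc at 0 (size 2, align 2) → ends 2
inode at 2 (size 2, align 2) → ends 4
reserved at 4 (size 8, align 4) → ends 12
signature at 12 (size 4, align 4) → ends 16
n_entries at 16 (size 2, align 2) → ends 18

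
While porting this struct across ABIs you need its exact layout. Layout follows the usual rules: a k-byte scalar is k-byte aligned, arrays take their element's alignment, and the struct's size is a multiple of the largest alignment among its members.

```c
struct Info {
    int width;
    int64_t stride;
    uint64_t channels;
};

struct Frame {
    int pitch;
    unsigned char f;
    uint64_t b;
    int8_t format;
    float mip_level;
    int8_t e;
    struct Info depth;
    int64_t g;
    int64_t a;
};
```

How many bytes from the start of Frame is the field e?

Info: 0..4  width  (4B, 4-aligned); 4..8  -- padding (4B); 8..16  stride  (8B, 8-aligned); 16..24  channels  (8B, 8-aligned); sizeof = 24, alignof = 8
0..4  pitch  (4B, 4-aligned)
4..5  f  (1B, 1-aligned)
5..8  -- padding (3B)
8..16  b  (8B, 8-aligned)
16..17  format  (1B, 1-aligned)
17..20  -- padding (3B)
20..24  mip_level  (4B, 4-aligned)
24..25  e  (1B, 1-aligned)

24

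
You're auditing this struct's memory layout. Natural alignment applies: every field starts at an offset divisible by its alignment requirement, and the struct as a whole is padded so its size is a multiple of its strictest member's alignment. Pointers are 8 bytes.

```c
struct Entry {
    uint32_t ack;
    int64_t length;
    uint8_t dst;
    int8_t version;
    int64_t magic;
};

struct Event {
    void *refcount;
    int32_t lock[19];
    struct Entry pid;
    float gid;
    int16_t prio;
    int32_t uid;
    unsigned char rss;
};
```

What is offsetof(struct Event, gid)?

Entry: ack at 0 (size 4, align 4) → ends 4; pad 4 to align 8 for length; length at 8 (size 8, align 8) → ends 16; dst at 16 (size 1, align 1) → ends 17; version at 17 (size 1, align 1) → ends 18; pad 6 to align 8 for magic; magic at 24 (size 8, align 8) → ends 32; total 32 bytes, alignment 8
refcount at 0 (size 8, align 8) → ends 8
lock at 8 (size 76, align 4) → ends 84
pad 4 to align 8 for pid
pid at 88 (size 32, align 8) → ends 120
gid at 120 (size 4, align 4) → ends 124

120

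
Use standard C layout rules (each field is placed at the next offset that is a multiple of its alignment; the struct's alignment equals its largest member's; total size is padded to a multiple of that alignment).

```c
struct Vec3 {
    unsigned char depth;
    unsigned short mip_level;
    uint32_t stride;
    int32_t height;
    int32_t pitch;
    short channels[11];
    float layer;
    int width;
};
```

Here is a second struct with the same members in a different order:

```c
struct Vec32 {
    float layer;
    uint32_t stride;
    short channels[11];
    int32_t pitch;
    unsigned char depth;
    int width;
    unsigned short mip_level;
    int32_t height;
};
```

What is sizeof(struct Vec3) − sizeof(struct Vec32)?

-4

0..1  depth  (1B, 1-aligned)
1..2  -- padding (1B)
2..4  mip_level  (2B, 2-aligned)
4..8  stride  (4B, 4-aligned)
8..12  height  (4B, 4-aligned)
12..16  pitch  (4B, 4-aligned)
16..38  channels  (22B, 2-aligned)
38..40  -- padding (2B)
40..44  layer  (4B, 4-aligned)
44..48  width  (4B, 4-aligned)
sizeof = 48, alignof = 4
— Vec32 —
0..4  layer  (4B, 4-aligned)
4..8  stride  (4B, 4-aligned)
8..30  channels  (22B, 2-aligned)
30..32  -- padding (2B)
32..36  pitch  (4B, 4-aligned)
36..37  depth  (1B, 1-aligned)
37..40  -- padding (3B)
40..44  width  (4B, 4-aligned)
44..46  mip_level  (2B, 2-aligned)
46..48  -- padding (2B)
48..52  height  (4B, 4-aligned)
sizeof = 52, alignof = 4
48 − 52 = -4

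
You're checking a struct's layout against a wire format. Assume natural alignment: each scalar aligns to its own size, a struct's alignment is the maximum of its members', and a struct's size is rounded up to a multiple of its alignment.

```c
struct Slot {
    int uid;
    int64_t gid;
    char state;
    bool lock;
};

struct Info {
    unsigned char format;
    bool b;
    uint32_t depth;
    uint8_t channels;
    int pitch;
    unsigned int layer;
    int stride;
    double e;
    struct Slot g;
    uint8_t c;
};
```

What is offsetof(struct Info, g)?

32

Slot: uid at 0 (size 4, align 4) → ends 4; pad 4 to align 8 for gid; gid at 8 (size 8, align 8) → ends 16; state at 16 (size 1, align 1) → ends 17; lock at 17 (size 1, align 1) → ends 18; tail pad 6 to reach multiple of 8; total 24 bytes, alignment 8
format at 0 (size 1, align 1) → ends 1
b at 1 (size 1, align 1) → ends 2
pad 2 to align 4 for depth
depth at 4 (size 4, align 4) → ends 8
channels at 8 (size 1, align 1) → ends 9
pad 3 to align 4 for pitch
pitch at 12 (size 4, align 4) → ends 16
layer at 16 (size 4, align 4) → ends 20
stride at 20 (size 4, align 4) → ends 24
e at 24 (size 8, align 8) → ends 32
g at 32 (size 24, align 8) → ends 56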